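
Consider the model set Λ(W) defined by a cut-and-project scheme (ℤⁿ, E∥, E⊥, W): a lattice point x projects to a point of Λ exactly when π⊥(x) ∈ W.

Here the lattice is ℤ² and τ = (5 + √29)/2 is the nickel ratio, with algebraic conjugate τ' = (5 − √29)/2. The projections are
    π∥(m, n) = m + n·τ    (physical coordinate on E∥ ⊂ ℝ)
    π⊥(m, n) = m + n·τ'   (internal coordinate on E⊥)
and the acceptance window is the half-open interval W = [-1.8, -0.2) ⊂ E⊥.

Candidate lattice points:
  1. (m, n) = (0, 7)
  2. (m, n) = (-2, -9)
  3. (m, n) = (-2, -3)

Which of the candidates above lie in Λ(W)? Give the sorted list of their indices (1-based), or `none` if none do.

1, 2, 3

Compute τ' = (5−√29)/2 = -0.1926, so π⊥(m,n) = m -0.1926·n.
#1 (0,7): internal coord 0 + (7)·τ' = -1.3481; -1.3481 ∈ [-1.8, -0.2) → IN Λ
#2 (-2,-9): internal coord -2 + (-9)·τ' = -0.2668; -0.2668 ∈ [-1.8, -0.2) → IN Λ
#3 (-2,-3): internal coord -2 + (-3)·τ' = -1.4223; -1.4223 ∈ [-1.8, -0.2) → IN Λ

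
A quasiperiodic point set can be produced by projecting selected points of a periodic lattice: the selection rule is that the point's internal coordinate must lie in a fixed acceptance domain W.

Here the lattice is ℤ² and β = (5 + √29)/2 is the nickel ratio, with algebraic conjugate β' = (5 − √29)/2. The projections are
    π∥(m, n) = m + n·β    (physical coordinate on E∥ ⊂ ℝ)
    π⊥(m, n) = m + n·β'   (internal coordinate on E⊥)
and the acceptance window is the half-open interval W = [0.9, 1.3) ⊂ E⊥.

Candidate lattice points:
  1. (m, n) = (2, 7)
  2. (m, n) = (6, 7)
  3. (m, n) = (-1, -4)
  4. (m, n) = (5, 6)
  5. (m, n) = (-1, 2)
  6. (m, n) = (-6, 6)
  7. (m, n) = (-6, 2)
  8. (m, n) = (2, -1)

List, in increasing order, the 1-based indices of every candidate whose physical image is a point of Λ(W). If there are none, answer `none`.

β' = (5−√29)/2 ≈ -0.1926.
#1 (2,7): internal coord 2 + (7)·β' = +0.6519; +0.6519 ∉ [0.9, 1.3) → out
#2 (6,7): internal coord 6 + (7)·β' = +4.6519; +4.6519 ∉ [0.9, 1.3) → out
#3 (-1,-4): internal coord -1 + (-4)·β' = -0.2297; -0.2297 ∉ [0.9, 1.3) → out
#4 (5,6): internal coord 5 + (6)·β' = +3.8445; +3.8445 ∉ [0.9, 1.3) → out
#5 (-1,2): internal coord -1 + (2)·β' = -1.3852; -1.3852 ∉ [0.9, 1.3) → out
#6 (-6,6): internal coord -6 + (6)·β' = -7.1555; -7.1555 ∉ [0.9, 1.3) → out
#7 (-6,2): internal coord -6 + (2)·β' = -6.3852; -6.3852 ∉ [0.9, 1.3) → out
#8 (2,-1): internal coord 2 + (-1)·β' = +2.1926; +2.1926 ∉ [0.9, 1.3) → out

none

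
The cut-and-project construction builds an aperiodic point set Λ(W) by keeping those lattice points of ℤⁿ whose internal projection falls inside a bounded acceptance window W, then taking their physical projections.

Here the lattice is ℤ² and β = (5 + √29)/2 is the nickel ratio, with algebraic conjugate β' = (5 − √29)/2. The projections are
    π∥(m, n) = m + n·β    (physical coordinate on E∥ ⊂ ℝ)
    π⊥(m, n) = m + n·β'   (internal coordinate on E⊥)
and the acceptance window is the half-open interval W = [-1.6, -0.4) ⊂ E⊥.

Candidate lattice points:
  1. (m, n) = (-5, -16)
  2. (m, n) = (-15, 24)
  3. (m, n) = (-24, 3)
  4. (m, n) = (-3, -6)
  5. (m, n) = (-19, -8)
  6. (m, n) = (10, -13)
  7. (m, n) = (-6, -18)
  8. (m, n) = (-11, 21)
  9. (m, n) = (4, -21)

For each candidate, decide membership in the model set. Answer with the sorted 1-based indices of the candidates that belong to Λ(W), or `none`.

Numerically β ≈ 5.1926 and β' = −1/β ≈ -0.1926.
candidate 1: (m,n)=(-5,-16) → π∥ = -5-16·β ≈ -88.0813, π⊥ = -5-16·β' ≈ -1.9187 ∉ [-1.6, -0.4) ⇒ out
candidate 2: (m,n)=(-15,24) → π∥ = -15+24·β ≈ 109.6220, π⊥ = -15+24·β' ≈ -19.6220 ∉ [-1.6, -0.4) ⇒ out
candidate 3: (m,n)=(-24,3) → π∥ = -24+3·β ≈ -8.4223, π⊥ = -24+3·β' ≈ -24.5777 ∉ [-1.6, -0.4) ⇒ out
candidate 4: (m,n)=(-3,-6) → π∥ = -3-6·β ≈ -34.1555, π⊥ = -3-6·β' ≈ -1.8445 ∉ [-1.6, -0.4) ⇒ out
candidate 5: (m,n)=(-19,-8) → π∥ = -19-8·β ≈ -60.5407, π⊥ = -19-8·β' ≈ -17.4593 ∉ [-1.6, -0.4) ⇒ out
candidate 6: (m,n)=(10,-13) → π∥ = 10-13·β ≈ -57.5036, π⊥ = 10-13·β' ≈ 12.5036 ∉ [-1.6, -0.4) ⇒ out
candidate 7: (m,n)=(-6,-18) → π∥ = -6-18·β ≈ -99.4665, π⊥ = -6-18·β' ≈ -2.5335 ∉ [-1.6, -0.4) ⇒ out
candidate 8: (m,n)=(-11,21) → π∥ = -11+21·β ≈ 98.0442, π⊥ = -11+21·β' ≈ -15.0442 ∉ [-1.6, -0.4) ⇒ out
candidate 9: (m,n)=(4,-21) → π∥ = 4-21·β ≈ -105.0442, π⊥ = 4-21·β' ≈ 8.0442 ∉ [-1.6, -0.4) ⇒ out

none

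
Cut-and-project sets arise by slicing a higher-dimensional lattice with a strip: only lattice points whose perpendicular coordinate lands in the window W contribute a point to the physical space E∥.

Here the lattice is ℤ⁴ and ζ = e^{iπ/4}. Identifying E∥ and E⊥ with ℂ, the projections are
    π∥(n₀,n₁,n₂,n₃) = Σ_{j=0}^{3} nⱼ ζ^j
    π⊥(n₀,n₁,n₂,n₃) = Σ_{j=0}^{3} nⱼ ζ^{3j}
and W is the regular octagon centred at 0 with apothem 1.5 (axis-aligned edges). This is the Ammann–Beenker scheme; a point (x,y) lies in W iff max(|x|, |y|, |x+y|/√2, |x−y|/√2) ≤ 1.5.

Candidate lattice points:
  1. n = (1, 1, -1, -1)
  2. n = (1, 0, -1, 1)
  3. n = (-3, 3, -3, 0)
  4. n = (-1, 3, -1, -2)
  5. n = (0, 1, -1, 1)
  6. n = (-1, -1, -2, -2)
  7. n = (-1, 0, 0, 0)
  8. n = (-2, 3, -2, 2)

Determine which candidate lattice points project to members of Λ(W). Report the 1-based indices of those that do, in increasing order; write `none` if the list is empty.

1, 7

π⊥(n) = n₀ + n₁ζ³ + n₂ζ⁶ + n₃ζ⁹ where ζ = e^{iπ/4}.
candidate 1: n = (1, 1, -1, -1) → π⊥ ≈ (-0.41421, +1.00000); max(|x|,|y|,|x±y|/√2) = 1.00000 ≤ 1.5 ⇒ ∈ W
candidate 2: n = (1, 0, -1, 1) → π⊥ ≈ (+1.70711, +1.70711); max(|x|,|y|,|x±y|/√2) = 2.41421 > 1.5 ⇒ ∉ W
candidate 3: n = (-3, 3, -3, 0) → π⊥ ≈ (-5.12132, +5.12132); max(|x|,|y|,|x±y|/√2) = 7.24264 > 1.5 ⇒ ∉ W
candidate 4: n = (-1, 3, -1, -2) → π⊥ ≈ (-4.53553, +1.70711); max(|x|,|y|,|x±y|/√2) = 4.53553 > 1.5 ⇒ ∉ W
candidate 5: n = (0, 1, -1, 1) → π⊥ ≈ (+0.00000, +2.41421); max(|x|,|y|,|x±y|/√2) = 2.41421 > 1.5 ⇒ ∉ W
candidate 6: n = (-1, -1, -2, -2) → π⊥ ≈ (-1.70711, -0.12132); max(|x|,|y|,|x±y|/√2) = 1.70711 > 1.5 ⇒ ∉ W
candidate 7: n = (-1, 0, 0, 0) → π⊥ ≈ (-1.00000, +0.00000); max(|x|,|y|,|x±y|/√2) = 1.00000 ≤ 1.5 ⇒ ∈ W
candidate 8: n = (-2, 3, -2, 2) → π⊥ ≈ (-2.70711, +5.53553); max(|x|,|y|,|x±y|/√2) = 5.82843 > 1.5 ⇒ ∉ W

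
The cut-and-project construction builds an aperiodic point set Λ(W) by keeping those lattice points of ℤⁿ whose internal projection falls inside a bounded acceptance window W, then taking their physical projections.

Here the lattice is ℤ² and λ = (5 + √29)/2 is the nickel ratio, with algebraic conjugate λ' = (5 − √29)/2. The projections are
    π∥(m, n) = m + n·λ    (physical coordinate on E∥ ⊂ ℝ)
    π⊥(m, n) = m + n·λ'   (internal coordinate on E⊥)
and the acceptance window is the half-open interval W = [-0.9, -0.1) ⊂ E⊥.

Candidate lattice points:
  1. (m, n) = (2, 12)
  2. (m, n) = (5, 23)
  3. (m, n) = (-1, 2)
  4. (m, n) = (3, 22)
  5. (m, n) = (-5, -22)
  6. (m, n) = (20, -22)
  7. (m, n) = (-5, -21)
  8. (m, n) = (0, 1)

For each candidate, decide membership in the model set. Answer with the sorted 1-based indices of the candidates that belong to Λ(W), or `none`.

1, 5, 8

Numerically λ ≈ 5.19258 and λ' = −1/λ ≈ -0.19258.
candidate 1: (m,n)=(2,12) → π∥ = 2+12·λ ≈ 64.31099, π⊥ = 2+12·λ' ≈ -0.31099 ∈ [-0.9, -0.1) ⇒ IN Λ
candidate 2: (m,n)=(5,23) → π∥ = 5+23·λ ≈ 124.42940, π⊥ = 5+23·λ' ≈ 0.57060 ∉ [-0.9, -0.1) ⇒ out
candidate 3: (m,n)=(-1,2) → π∥ = -1+2·λ ≈ 9.38516, π⊥ = -1+2·λ' ≈ -1.38516 ∉ [-0.9, -0.1) ⇒ out
candidate 4: (m,n)=(3,22) → π∥ = 3+22·λ ≈ 117.23681, π⊥ = 3+22·λ' ≈ -1.23681 ∉ [-0.9, -0.1) ⇒ out
candidate 5: (m,n)=(-5,-22) → π∥ = -5-22·λ ≈ -119.23681, π⊥ = -5-22·λ' ≈ -0.76319 ∈ [-0.9, -0.1) ⇒ IN Λ
candidate 6: (m,n)=(20,-22) → π∥ = 20-22·λ ≈ -94.23681, π⊥ = 20-22·λ' ≈ 24.23681 ∉ [-0.9, -0.1) ⇒ out
candidate 7: (m,n)=(-5,-21) → π∥ = -5-21·λ ≈ -114.04423, π⊥ = -5-21·λ' ≈ -0.95577 ∉ [-0.9, -0.1) ⇒ out
candidate 8: (m,n)=(0,1) → π∥ = 0+1·λ ≈ 5.19258, π⊥ = 0+1·λ' ≈ -0.19258 ∈ [-0.9, -0.1) ⇒ IN Λ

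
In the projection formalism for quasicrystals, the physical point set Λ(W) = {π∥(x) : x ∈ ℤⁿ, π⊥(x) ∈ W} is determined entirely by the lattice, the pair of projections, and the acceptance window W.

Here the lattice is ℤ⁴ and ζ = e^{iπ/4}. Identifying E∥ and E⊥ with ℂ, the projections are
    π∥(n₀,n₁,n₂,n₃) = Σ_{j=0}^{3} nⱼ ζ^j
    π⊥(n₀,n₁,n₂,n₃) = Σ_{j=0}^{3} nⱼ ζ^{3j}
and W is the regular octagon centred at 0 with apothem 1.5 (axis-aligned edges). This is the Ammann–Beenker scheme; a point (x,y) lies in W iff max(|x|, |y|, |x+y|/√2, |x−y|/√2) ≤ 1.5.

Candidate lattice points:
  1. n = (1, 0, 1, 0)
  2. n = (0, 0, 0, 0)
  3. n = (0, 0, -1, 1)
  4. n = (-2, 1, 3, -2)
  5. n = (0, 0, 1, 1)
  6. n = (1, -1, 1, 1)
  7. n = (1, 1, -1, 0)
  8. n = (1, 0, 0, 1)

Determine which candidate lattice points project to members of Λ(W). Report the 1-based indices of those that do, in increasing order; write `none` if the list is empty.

1, 2, 5

Internal map: ζ^{3j} for j=0..3 gives (1,0), (−√2/2,√2/2), (0,−1), (√2/2,√2/2).
#1 (1, 0, 1, 0): internal (1.00000, -1.00000); octagon support 1.41421 vs apothem 1.5 → ∈ W
#2 (0, 0, 0, 0): internal (0.00000, 0.00000); octagon support 0.00000 vs apothem 1.5 → ∈ W
#3 (0, 0, -1, 1): internal (0.70711, 1.70711); octagon support 1.70711 vs apothem 1.5 → ∉ W
#4 (-2, 1, 3, -2): internal (-4.12132, -3.70711); octagon support 5.53553 vs apothem 1.5 → ∉ W
#5 (0, 0, 1, 1): internal (0.70711, -0.29289); octagon support 0.70711 vs apothem 1.5 → ∈ W
#6 (1, -1, 1, 1): internal (2.41421, -1.00000); octagon support 2.41421 vs apothem 1.5 → ∉ W
#7 (1, 1, -1, 0): internal (0.29289, 1.70711); octagon support 1.70711 vs apothem 1.5 → ∉ W
#8 (1, 0, 0, 1): internal (1.70711, 0.70711); octagon support 1.70711 vs apothem 1.5 → ∉ W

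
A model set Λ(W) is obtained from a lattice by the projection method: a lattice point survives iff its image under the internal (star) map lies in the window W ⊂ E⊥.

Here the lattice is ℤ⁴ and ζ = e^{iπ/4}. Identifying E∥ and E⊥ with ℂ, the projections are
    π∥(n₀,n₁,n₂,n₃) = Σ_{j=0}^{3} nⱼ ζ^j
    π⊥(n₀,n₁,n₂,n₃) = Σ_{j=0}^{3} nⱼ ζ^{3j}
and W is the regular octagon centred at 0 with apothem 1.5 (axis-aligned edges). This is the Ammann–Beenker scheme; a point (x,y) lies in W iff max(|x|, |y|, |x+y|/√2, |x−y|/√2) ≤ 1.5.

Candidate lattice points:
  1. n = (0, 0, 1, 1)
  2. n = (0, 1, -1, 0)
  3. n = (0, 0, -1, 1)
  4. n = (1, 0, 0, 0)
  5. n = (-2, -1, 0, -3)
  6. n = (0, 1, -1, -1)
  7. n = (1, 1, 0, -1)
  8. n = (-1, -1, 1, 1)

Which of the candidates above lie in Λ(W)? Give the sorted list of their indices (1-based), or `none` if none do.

1, 4, 7, 8

Internal map: ζ^{3j} for j=0..3 gives (1,0), (−√2/2,√2/2), (0,−1), (√2/2,√2/2).
candidate 1: n = (0, 0, 1, 1) → π⊥ ≈ (+0.707107, -0.292893); max(|x|,|y|,|x±y|/√2) = 0.707107 ≤ 1.5 ⇒ ∈ W
candidate 2: n = (0, 1, -1, 0) → π⊥ ≈ (-0.707107, +1.707107); max(|x|,|y|,|x±y|/√2) = 1.707107 > 1.5 ⇒ ∉ W
candidate 3: n = (0, 0, -1, 1) → π⊥ ≈ (+0.707107, +1.707107); max(|x|,|y|,|x±y|/√2) = 1.707107 > 1.5 ⇒ ∉ W
candidate 4: n = (1, 0, 0, 0) → π⊥ ≈ (+1.000000, +0.000000); max(|x|,|y|,|x±y|/√2) = 1.000000 ≤ 1.5 ⇒ ∈ W
candidate 5: n = (-2, -1, 0, -3) → π⊥ ≈ (-3.414214, -2.828427); max(|x|,|y|,|x±y|/√2) = 4.414214 > 1.5 ⇒ ∉ W
candidate 6: n = (0, 1, -1, -1) → π⊥ ≈ (-1.414214, +1.000000); max(|x|,|y|,|x±y|/√2) = 1.707107 > 1.5 ⇒ ∉ W
candidate 7: n = (1, 1, 0, -1) → π⊥ ≈ (-0.414214, +0.000000); max(|x|,|y|,|x±y|/√2) = 0.414214 ≤ 1.5 ⇒ ∈ W
candidate 8: n = (-1, -1, 1, 1) → π⊥ ≈ (+0.414214, -1.000000); max(|x|,|y|,|x±y|/√2) = 1.000000 ≤ 1.5 ⇒ ∈ W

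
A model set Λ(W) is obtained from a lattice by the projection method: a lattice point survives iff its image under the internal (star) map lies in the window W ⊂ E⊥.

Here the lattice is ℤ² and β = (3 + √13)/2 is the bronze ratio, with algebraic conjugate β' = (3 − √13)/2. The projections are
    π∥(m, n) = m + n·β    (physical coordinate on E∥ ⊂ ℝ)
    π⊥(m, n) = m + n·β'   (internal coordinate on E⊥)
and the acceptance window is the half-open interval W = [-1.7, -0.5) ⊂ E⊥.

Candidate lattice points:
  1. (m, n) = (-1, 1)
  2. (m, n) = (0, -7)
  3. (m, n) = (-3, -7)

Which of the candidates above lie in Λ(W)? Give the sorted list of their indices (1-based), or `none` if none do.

β' = (3−√13)/2 ≈ -0.3028.
candidate 1: (m,n)=(-1,1) → π∥ = -1+1·β ≈ 2.3028, π⊥ = -1+1·β' ≈ -1.3028 ∈ [-1.7, -0.5) ⇒ IN Λ
candidate 2: (m,n)=(0,-7) → π∥ = 0-7·β ≈ -23.1194, π⊥ = 0-7·β' ≈ 2.1194 ∉ [-1.7, -0.5) ⇒ out
candidate 3: (m,n)=(-3,-7) → π∥ = -3-7·β ≈ -26.1194, π⊥ = -3-7·β' ≈ -0.8806 ∈ [-1.7, -0.5) ⇒ IN Λ

1, 3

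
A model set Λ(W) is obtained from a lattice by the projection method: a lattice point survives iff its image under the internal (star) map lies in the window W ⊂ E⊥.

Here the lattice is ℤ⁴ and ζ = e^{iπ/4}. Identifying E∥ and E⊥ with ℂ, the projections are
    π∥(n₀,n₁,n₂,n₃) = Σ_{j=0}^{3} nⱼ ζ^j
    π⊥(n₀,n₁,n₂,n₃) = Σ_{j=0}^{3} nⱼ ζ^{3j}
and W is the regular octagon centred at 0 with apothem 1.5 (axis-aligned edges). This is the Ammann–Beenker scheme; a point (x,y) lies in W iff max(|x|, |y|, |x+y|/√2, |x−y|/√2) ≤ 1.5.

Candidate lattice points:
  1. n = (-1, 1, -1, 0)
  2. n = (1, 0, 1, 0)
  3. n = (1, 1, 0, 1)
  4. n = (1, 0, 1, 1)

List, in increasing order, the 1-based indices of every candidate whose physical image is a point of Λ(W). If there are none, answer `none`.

Internal map: ζ^{3j} for j=0..3 gives (1,0), (−√2/2,√2/2), (0,−1), (√2/2,√2/2).
#1 (-1, 1, -1, 0): internal (-1.7071, 1.7071); octagon support 2.4142 vs apothem 1.5 → ∉ W
#2 (1, 0, 1, 0): internal (1.0000, -1.0000); octagon support 1.4142 vs apothem 1.5 → ∈ W
#3 (1, 1, 0, 1): internal (1.0000, 1.4142); octagon support 1.7071 vs apothem 1.5 → ∉ W
#4 (1, 0, 1, 1): internal (1.7071, -0.2929); octagon support 1.7071 vs apothem 1.5 → ∉ W

2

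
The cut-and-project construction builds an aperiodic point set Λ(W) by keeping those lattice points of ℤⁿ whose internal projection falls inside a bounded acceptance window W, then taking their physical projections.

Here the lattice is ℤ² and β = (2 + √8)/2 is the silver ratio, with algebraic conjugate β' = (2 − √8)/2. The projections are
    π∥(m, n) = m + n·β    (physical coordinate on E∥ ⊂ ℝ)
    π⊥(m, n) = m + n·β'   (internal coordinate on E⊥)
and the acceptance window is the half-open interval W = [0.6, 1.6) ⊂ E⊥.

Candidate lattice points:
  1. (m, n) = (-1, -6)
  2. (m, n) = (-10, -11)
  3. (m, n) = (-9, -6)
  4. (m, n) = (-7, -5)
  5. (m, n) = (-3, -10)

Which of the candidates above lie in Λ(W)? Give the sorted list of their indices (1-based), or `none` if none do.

1, 5

Compute β' = (2−√8)/2 = -0.41421, so π⊥(m,n) = m -0.41421·n.
#1 (-1,-6): internal coord -1 + (-6)·β' = +1.48528; +1.48528 ∈ [0.6, 1.6) → IN Λ
#2 (-10,-11): internal coord -10 + (-11)·β' = -5.44365; -5.44365 ∉ [0.6, 1.6) → out
#3 (-9,-6): internal coord -9 + (-6)·β' = -6.51472; -6.51472 ∉ [0.6, 1.6) → out
#4 (-7,-5): internal coord -7 + (-5)·β' = -4.92893; -4.92893 ∉ [0.6, 1.6) → out
#5 (-3,-10): internal coord -3 + (-10)·β' = +1.14214; +1.14214 ∈ [0.6, 1.6) → IN Λ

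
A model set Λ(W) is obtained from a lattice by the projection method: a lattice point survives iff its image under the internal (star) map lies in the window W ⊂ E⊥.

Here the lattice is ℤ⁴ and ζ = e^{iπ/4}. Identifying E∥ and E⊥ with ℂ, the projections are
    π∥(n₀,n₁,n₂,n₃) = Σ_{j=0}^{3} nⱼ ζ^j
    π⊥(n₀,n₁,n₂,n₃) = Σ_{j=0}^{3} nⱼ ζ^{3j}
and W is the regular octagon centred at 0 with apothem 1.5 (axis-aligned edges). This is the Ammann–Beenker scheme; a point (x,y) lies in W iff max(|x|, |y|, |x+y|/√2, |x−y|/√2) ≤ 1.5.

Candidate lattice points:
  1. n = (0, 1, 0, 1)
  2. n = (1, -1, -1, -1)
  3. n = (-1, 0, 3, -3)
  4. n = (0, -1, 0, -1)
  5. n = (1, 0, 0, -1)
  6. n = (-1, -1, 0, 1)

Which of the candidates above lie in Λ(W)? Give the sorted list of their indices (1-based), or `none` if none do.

1, 2, 4, 5, 6

With ζ = e^{iπ/4} the internal vectors are ζ^0,ζ^3,ζ^6,ζ^9.
candidate 1: n = (0, 1, 0, 1) → π⊥ ≈ (+0.0000, +1.4142); max(|x|,|y|,|x±y|/√2) = 1.4142 ≤ 1.5 ⇒ ∈ W
candidate 2: n = (1, -1, -1, -1) → π⊥ ≈ (+1.0000, -0.4142); max(|x|,|y|,|x±y|/√2) = 1.0000 ≤ 1.5 ⇒ ∈ W
candidate 3: n = (-1, 0, 3, -3) → π⊥ ≈ (-3.1213, -5.1213); max(|x|,|y|,|x±y|/√2) = 5.8284 > 1.5 ⇒ ∉ W
candidate 4: n = (0, -1, 0, -1) → π⊥ ≈ (+0.0000, -1.4142); max(|x|,|y|,|x±y|/√2) = 1.4142 ≤ 1.5 ⇒ ∈ W
candidate 5: n = (1, 0, 0, -1) → π⊥ ≈ (+0.2929, -0.7071); max(|x|,|y|,|x±y|/√2) = 0.7071 ≤ 1.5 ⇒ ∈ W
candidate 6: n = (-1, -1, 0, 1) → π⊥ ≈ (+0.4142, +0.0000); max(|x|,|y|,|x±y|/√2) = 0.4142 ≤ 1.5 ⇒ ∈ W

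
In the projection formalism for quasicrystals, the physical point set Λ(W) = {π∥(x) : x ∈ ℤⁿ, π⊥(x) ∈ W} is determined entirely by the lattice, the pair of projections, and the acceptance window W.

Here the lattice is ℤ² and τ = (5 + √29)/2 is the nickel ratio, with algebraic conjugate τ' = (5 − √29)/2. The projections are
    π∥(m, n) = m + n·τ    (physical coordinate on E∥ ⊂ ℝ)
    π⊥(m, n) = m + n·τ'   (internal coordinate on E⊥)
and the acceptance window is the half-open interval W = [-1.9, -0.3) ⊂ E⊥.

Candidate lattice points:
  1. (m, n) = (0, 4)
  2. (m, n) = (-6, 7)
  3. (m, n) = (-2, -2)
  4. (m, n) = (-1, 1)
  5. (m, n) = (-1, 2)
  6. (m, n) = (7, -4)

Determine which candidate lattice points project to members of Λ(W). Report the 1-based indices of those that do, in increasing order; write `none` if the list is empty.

τ' = (5−√29)/2 ≈ -0.19258.
candidate 1: (m,n)=(0,4) → π∥ = 0+4·τ ≈ 20.77033, π⊥ = 0+4·τ' ≈ -0.77033 ∈ [-1.9, -0.3) ⇒ IN Λ
candidate 2: (m,n)=(-6,7) → π∥ = -6+7·τ ≈ 30.34808, π⊥ = -6+7·τ' ≈ -7.34808 ∉ [-1.9, -0.3) ⇒ out
candidate 3: (m,n)=(-2,-2) → π∥ = -2-2·τ ≈ -12.38516, π⊥ = -2-2·τ' ≈ -1.61484 ∈ [-1.9, -0.3) ⇒ IN Λ
candidate 4: (m,n)=(-1,1) → π∥ = -1+1·τ ≈ 4.19258, π⊥ = -1+1·τ' ≈ -1.19258 ∈ [-1.9, -0.3) ⇒ IN Λ
candidate 5: (m,n)=(-1,2) → π∥ = -1+2·τ ≈ 9.38516, π⊥ = -1+2·τ' ≈ -1.38516 ∈ [-1.9, -0.3) ⇒ IN Λ
candidate 6: (m,n)=(7,-4) → π∥ = 7-4·τ ≈ -13.77033, π⊥ = 7-4·τ' ≈ 7.77033 ∉ [-1.9, -0.3) ⇒ out

1, 3, 4, 5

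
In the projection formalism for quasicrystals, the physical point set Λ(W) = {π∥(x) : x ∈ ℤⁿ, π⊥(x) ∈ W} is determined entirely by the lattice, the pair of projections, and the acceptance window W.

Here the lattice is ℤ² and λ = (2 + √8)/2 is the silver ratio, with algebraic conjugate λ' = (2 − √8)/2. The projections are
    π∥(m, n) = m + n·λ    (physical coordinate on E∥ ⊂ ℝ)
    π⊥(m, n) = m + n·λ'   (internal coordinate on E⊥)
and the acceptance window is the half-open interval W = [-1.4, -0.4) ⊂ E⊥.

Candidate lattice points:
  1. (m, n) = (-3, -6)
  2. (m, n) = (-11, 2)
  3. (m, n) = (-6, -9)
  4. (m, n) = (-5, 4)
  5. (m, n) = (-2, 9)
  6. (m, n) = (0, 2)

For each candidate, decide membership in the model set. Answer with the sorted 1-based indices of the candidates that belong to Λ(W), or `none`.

1, 6

Compute λ' = (2−√8)/2 = -0.4142, so π⊥(m,n) = m -0.4142·n.
#1 (-3,-6): internal coord -3 + (-6)·λ' = -0.5147; -0.5147 ∈ [-1.4, -0.4) → IN Λ
#2 (-11,2): internal coord -11 + (2)·λ' = -11.8284; -11.8284 ∉ [-1.4, -0.4) → out
#3 (-6,-9): internal coord -6 + (-9)·λ' = -2.2721; -2.2721 ∉ [-1.4, -0.4) → out
#4 (-5,4): internal coord -5 + (4)·λ' = -6.6569; -6.6569 ∉ [-1.4, -0.4) → out
#5 (-2,9): internal coord -2 + (9)·λ' = -5.7279; -5.7279 ∉ [-1.4, -0.4) → out
#6 (0,2): internal coord 0 + (2)·λ' = -0.8284; -0.8284 ∈ [-1.4, -0.4) → IN Λ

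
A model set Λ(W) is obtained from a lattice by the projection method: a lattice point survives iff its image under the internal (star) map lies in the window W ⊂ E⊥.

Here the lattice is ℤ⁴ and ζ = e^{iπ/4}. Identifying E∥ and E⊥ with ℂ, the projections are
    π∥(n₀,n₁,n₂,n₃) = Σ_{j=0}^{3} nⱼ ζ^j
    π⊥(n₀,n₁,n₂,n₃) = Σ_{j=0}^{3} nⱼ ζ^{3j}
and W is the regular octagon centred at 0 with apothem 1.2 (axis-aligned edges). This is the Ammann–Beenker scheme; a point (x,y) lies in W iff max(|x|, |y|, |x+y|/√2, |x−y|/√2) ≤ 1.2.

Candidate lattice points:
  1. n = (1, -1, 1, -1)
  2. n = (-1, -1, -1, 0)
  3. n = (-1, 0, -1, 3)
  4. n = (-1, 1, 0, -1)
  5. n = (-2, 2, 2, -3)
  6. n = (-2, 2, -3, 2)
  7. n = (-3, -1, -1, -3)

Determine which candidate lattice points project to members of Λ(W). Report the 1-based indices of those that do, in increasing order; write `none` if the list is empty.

2

With ζ = e^{iπ/4} the internal vectors are ζ^0,ζ^3,ζ^6,ζ^9.
candidate 1: n = (1, -1, 1, -1) → π⊥ ≈ (+1.00000, -2.41421); max(|x|,|y|,|x±y|/√2) = 2.41421 > 1.2 ⇒ ∉ W
candidate 2: n = (-1, -1, -1, 0) → π⊥ ≈ (-0.29289, +0.29289); max(|x|,|y|,|x±y|/√2) = 0.41421 ≤ 1.2 ⇒ ∈ W
candidate 3: n = (-1, 0, -1, 3) → π⊥ ≈ (+1.12132, +3.12132); max(|x|,|y|,|x±y|/√2) = 3.12132 > 1.2 ⇒ ∉ W
candidate 4: n = (-1, 1, 0, -1) → π⊥ ≈ (-2.41421, +0.00000); max(|x|,|y|,|x±y|/√2) = 2.41421 > 1.2 ⇒ ∉ W
candidate 5: n = (-2, 2, 2, -3) → π⊥ ≈ (-5.53553, -2.70711); max(|x|,|y|,|x±y|/√2) = 5.82843 > 1.2 ⇒ ∉ W
candidate 6: n = (-2, 2, -3, 2) → π⊥ ≈ (-2.00000, +5.82843); max(|x|,|y|,|x±y|/√2) = 5.82843 > 1.2 ⇒ ∉ W
candidate 7: n = (-3, -1, -1, -3) → π⊥ ≈ (-4.41421, -1.82843); max(|x|,|y|,|x±y|/√2) = 4.41421 > 1.2 ⇒ ∉ W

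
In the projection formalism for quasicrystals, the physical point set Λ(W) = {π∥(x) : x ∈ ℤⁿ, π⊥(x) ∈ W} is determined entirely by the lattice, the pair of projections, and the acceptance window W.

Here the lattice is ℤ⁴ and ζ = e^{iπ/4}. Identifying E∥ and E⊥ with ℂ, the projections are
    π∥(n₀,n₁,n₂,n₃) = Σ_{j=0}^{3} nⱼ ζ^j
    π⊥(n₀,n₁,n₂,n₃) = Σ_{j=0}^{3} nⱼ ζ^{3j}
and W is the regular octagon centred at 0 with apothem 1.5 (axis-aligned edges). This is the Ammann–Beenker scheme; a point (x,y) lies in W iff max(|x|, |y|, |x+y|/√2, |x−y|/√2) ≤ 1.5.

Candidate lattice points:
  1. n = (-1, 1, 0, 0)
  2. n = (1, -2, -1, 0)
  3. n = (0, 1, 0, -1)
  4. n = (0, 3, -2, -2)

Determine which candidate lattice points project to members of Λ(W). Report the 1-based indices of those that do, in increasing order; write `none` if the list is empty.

π⊥(n) = n₀ + n₁ζ³ + n₂ζ⁶ + n₃ζ⁹ where ζ = e^{iπ/4}.
candidate 1: n = (-1, 1, 0, 0) → π⊥ ≈ (-1.7071, +0.7071); max(|x|,|y|,|x±y|/√2) = 1.7071 > 1.5 ⇒ ∉ W
candidate 2: n = (1, -2, -1, 0) → π⊥ ≈ (+2.4142, -0.4142); max(|x|,|y|,|x±y|/√2) = 2.4142 > 1.5 ⇒ ∉ W
candidate 3: n = (0, 1, 0, -1) → π⊥ ≈ (-1.4142, +0.0000); max(|x|,|y|,|x±y|/√2) = 1.4142 ≤ 1.5 ⇒ ∈ W
candidate 4: n = (0, 3, -2, -2) → π⊥ ≈ (-3.5355, +2.7071); max(|x|,|y|,|x±y|/√2) = 4.4142 > 1.5 ⇒ ∉ W

3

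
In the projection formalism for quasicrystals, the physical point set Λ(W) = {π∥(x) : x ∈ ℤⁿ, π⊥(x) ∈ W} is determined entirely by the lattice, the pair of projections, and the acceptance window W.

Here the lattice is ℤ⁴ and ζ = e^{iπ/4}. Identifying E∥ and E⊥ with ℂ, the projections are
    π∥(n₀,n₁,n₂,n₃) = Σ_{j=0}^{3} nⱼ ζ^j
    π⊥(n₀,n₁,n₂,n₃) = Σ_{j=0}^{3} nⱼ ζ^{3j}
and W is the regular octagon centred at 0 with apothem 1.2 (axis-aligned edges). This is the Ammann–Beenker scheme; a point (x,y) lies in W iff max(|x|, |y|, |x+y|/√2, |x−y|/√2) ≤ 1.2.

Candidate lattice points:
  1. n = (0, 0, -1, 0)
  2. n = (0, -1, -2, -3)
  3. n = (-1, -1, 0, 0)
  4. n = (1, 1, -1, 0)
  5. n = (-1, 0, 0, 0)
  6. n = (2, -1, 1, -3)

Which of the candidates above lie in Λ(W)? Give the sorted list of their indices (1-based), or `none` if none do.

1, 3, 5

Internal map: ζ^{3j} for j=0..3 gives (1,0), (−√2/2,√2/2), (0,−1), (√2/2,√2/2).
#1 (0, 0, -1, 0): internal (0.000000, 1.000000); octagon support 1.000000 vs apothem 1.2 → ∈ W
#2 (0, -1, -2, -3): internal (-1.414214, -0.828427); octagon support 1.585786 vs apothem 1.2 → ∉ W
#3 (-1, -1, 0, 0): internal (-0.292893, -0.707107); octagon support 0.707107 vs apothem 1.2 → ∈ W
#4 (1, 1, -1, 0): internal (0.292893, 1.707107); octagon support 1.707107 vs apothem 1.2 → ∉ W
#5 (-1, 0, 0, 0): internal (-1.000000, 0.000000); octagon support 1.000000 vs apothem 1.2 → ∈ W
#6 (2, -1, 1, -3): internal (0.585786, -3.828427); octagon support 3.828427 vs apothem 1.2 → ∉ W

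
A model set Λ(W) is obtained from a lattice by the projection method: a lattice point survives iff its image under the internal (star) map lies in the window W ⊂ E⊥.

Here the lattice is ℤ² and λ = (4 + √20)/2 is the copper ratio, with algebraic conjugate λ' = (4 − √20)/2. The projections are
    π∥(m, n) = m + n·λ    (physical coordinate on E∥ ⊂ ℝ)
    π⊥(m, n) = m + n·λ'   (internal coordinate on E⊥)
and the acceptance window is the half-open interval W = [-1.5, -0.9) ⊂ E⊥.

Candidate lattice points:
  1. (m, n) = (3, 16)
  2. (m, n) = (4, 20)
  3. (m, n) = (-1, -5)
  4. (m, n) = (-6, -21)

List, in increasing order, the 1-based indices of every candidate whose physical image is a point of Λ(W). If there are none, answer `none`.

Numerically λ ≈ 4.236068 and λ' = −1/λ ≈ -0.236068.
[1] lift (3,16): star map gives -0.777088; window check -1.5 ≤ -0.777088 < -0.9 is false → out
[2] lift (4,20): star map gives -0.721360; window check -1.5 ≤ -0.721360 < -0.9 is false → out
[3] lift (-1,-5): star map gives 0.180340; window check -1.5 ≤ 0.180340 < -0.9 is false → out
[4] lift (-6,-21): star map gives -1.042572; window check -1.5 ≤ -1.042572 < -0.9 is true → IN Λ

4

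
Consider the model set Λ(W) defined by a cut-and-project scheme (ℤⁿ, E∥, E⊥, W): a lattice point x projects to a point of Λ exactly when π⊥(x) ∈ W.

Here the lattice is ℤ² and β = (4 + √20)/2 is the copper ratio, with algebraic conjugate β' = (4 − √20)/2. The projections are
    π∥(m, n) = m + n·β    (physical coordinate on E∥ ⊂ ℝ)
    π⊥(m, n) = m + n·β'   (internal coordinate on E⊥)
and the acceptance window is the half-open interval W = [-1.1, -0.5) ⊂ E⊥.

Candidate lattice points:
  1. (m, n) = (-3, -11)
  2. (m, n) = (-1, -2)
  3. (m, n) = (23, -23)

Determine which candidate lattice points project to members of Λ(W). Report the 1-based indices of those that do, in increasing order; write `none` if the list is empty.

β' = (4−√20)/2 ≈ -0.23607.
candidate 1: (m,n)=(-3,-11) → π∥ = -3-11·β ≈ -49.59675, π⊥ = -3-11·β' ≈ -0.40325 ∉ [-1.1, -0.5) ⇒ out
candidate 2: (m,n)=(-1,-2) → π∥ = -1-2·β ≈ -9.47214, π⊥ = -1-2·β' ≈ -0.52786 ∈ [-1.1, -0.5) ⇒ IN Λ
candidate 3: (m,n)=(23,-23) → π∥ = 23-23·β ≈ -74.42956, π⊥ = 23-23·β' ≈ 28.42956 ∉ [-1.1, -0.5) ⇒ out

2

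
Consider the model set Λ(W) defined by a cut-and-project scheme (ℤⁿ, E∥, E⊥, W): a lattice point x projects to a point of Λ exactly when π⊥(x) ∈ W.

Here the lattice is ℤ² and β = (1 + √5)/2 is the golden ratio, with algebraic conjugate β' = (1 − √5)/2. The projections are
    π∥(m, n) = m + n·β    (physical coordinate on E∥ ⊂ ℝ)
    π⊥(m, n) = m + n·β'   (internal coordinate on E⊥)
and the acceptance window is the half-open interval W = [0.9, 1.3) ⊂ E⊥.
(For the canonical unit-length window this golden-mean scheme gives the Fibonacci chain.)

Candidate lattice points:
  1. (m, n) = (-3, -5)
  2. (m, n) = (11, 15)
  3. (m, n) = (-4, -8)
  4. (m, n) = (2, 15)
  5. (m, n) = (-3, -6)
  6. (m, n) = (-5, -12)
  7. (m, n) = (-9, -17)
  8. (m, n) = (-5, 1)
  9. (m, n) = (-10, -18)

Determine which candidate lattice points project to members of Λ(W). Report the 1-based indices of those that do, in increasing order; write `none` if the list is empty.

β' = (1−√5)/2 ≈ -0.61803.
#1 (-3,-5): internal coord -3 + (-5)·β' = +0.09017; +0.09017 ∉ [0.9, 1.3) → out
#2 (11,15): internal coord 11 + (15)·β' = +1.72949; +1.72949 ∉ [0.9, 1.3) → out
#3 (-4,-8): internal coord -4 + (-8)·β' = +0.94427; +0.94427 ∈ [0.9, 1.3) → IN Λ
#4 (2,15): internal coord 2 + (15)·β' = -7.27051; -7.27051 ∉ [0.9, 1.3) → out
#5 (-3,-6): internal coord -3 + (-6)·β' = +0.70820; +0.70820 ∉ [0.9, 1.3) → out
#6 (-5,-12): internal coord -5 + (-12)·β' = +2.41641; +2.41641 ∉ [0.9, 1.3) → out
#7 (-9,-17): internal coord -9 + (-17)·β' = +1.50658; +1.50658 ∉ [0.9, 1.3) → out
#8 (-5,1): internal coord -5 + (1)·β' = -5.61803; -5.61803 ∉ [0.9, 1.3) → out
#9 (-10,-18): internal coord -10 + (-18)·β' = +1.12461; +1.12461 ∈ [0.9, 1.3) → IN Λ

3, 9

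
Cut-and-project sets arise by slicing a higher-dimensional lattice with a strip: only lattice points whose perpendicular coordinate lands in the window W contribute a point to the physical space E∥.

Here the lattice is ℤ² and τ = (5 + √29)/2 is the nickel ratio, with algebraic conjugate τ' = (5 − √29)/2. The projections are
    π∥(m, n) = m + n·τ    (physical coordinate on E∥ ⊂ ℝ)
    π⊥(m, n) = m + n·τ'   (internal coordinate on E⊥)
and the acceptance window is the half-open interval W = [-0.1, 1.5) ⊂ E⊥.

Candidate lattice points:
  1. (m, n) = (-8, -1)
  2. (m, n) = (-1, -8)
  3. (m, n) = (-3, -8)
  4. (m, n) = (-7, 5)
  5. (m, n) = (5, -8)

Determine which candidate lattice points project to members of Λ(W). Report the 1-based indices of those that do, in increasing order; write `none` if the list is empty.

2

Compute τ' = (5−√29)/2 = -0.192582, so π⊥(m,n) = m -0.192582·n.
[1] lift (-8,-1): star map gives -7.807418; window check -0.1 ≤ -7.807418 < 1.5 is false → out
[2] lift (-1,-8): star map gives 0.540659; window check -0.1 ≤ 0.540659 < 1.5 is true → IN Λ
[3] lift (-3,-8): star map gives -1.459341; window check -0.1 ≤ -1.459341 < 1.5 is false → out
[4] lift (-7,5): star map gives -7.962912; window check -0.1 ≤ -7.962912 < 1.5 is false → out
[5] lift (5,-8): star map gives 6.540659; window check -0.1 ≤ 6.540659 < 1.5 is false → out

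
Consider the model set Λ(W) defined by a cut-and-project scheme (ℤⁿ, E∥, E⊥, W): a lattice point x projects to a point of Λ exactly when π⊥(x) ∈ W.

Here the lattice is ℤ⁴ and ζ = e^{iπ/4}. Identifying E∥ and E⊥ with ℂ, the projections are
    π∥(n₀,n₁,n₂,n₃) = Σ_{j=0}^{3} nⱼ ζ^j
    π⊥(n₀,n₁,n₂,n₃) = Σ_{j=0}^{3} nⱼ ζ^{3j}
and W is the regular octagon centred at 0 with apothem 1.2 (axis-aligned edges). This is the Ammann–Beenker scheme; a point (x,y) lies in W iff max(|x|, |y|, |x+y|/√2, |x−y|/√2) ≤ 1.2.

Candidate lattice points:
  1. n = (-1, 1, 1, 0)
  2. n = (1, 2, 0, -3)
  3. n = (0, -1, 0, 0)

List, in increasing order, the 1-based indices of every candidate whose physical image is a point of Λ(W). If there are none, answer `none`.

3

Internal map: ζ^{3j} for j=0..3 gives (1,0), (−√2/2,√2/2), (0,−1), (√2/2,√2/2).
#1 (-1, 1, 1, 0): internal (-1.7071, -0.2929); octagon support 1.7071 vs apothem 1.2 → ∉ W
#2 (1, 2, 0, -3): internal (-2.5355, -0.7071); octagon support 2.5355 vs apothem 1.2 → ∉ W
#3 (0, -1, 0, 0): internal (0.7071, -0.7071); octagon support 1.0000 vs apothem 1.2 → ∈ W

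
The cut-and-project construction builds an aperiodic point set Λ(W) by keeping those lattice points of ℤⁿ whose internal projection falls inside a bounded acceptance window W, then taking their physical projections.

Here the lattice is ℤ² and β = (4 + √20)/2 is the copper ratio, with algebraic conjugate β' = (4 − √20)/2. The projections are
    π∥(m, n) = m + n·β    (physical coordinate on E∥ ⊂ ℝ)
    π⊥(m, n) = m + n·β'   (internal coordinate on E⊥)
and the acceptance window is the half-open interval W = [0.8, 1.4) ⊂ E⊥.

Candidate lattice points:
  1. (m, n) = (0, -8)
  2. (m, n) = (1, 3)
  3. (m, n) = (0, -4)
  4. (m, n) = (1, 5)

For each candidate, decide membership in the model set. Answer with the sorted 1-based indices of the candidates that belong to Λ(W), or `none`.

3

β' = (4−√20)/2 ≈ -0.23607.
#1 (0,-8): internal coord 0 + (-8)·β' = +1.88854; +1.88854 ∉ [0.8, 1.4) → out
#2 (1,3): internal coord 1 + (3)·β' = +0.29180; +0.29180 ∉ [0.8, 1.4) → out
#3 (0,-4): internal coord 0 + (-4)·β' = +0.94427; +0.94427 ∈ [0.8, 1.4) → IN Λ
#4 (1,5): internal coord 1 + (5)·β' = -0.18034; -0.18034 ∉ [0.8, 1.4) → out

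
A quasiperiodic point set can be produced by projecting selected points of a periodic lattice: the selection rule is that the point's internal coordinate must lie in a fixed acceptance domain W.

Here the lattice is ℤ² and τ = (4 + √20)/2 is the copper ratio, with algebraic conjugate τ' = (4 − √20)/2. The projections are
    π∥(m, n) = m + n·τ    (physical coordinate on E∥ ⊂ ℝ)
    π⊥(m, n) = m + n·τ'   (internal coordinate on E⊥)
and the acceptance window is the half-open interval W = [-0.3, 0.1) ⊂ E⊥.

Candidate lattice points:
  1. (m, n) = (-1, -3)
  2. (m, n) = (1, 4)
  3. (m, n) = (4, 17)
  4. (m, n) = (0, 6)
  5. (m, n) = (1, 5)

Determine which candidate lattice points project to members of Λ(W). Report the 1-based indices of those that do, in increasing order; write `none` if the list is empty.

1, 2, 3, 5

Compute τ' = (4−√20)/2 = -0.23607, so π⊥(m,n) = m -0.23607·n.
#1 (-1,-3): internal coord -1 + (-3)·τ' = -0.29180; -0.29180 ∈ [-0.3, 0.1) → IN Λ
#2 (1,4): internal coord 1 + (4)·τ' = +0.05573; +0.05573 ∈ [-0.3, 0.1) → IN Λ
#3 (4,17): internal coord 4 + (17)·τ' = -0.01316; -0.01316 ∈ [-0.3, 0.1) → IN Λ
#4 (0,6): internal coord 0 + (6)·τ' = -1.41641; -1.41641 ∉ [-0.3, 0.1) → out
#5 (1,5): internal coord 1 + (5)·τ' = -0.18034; -0.18034 ∈ [-0.3, 0.1) → IN Λ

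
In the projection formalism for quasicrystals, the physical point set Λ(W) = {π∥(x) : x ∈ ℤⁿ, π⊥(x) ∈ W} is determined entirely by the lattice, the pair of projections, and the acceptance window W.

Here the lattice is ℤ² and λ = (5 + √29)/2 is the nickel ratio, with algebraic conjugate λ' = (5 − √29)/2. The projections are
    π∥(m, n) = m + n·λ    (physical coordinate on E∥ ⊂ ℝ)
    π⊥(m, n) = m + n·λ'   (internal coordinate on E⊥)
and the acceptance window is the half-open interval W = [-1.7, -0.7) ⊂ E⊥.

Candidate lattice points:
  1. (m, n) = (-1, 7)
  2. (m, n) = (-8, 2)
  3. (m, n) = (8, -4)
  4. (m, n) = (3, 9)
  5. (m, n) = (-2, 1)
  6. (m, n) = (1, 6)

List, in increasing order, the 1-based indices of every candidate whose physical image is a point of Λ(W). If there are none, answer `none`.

none

Numerically λ ≈ 5.19258 and λ' = −1/λ ≈ -0.19258.
[1] lift (-1,7): star map gives -2.34808; window check -1.7 ≤ -2.34808 < -0.7 is false → out
[2] lift (-8,2): star map gives -8.38516; window check -1.7 ≤ -8.38516 < -0.7 is false → out
[3] lift (8,-4): star map gives 8.77033; window check -1.7 ≤ 8.77033 < -0.7 is false → out
[4] lift (3,9): star map gives 1.26676; window check -1.7 ≤ 1.26676 < -0.7 is false → out
[5] lift (-2,1): star map gives -2.19258; window check -1.7 ≤ -2.19258 < -0.7 is false → out
[6] lift (1,6): star map gives -0.15549; window check -1.7 ≤ -0.15549 < -0.7 is false → out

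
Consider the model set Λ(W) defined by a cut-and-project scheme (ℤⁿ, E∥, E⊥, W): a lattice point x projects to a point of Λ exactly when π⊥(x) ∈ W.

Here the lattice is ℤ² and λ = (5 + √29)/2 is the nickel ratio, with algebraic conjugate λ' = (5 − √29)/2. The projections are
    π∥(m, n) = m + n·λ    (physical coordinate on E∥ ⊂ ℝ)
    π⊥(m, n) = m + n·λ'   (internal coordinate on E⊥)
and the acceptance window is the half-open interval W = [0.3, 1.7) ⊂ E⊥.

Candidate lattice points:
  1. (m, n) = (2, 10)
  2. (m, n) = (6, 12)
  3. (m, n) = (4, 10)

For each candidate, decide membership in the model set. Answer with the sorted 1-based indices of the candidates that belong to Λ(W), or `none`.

Numerically λ ≈ 5.192582 and λ' = −1/λ ≈ -0.192582.
[1] lift (2,10): star map gives 0.074176; window check 0.3 ≤ 0.074176 < 1.7 is false → out
[2] lift (6,12): star map gives 3.689011; window check 0.3 ≤ 3.689011 < 1.7 is false → out
[3] lift (4,10): star map gives 2.074176; window check 0.3 ≤ 2.074176 < 1.7 is false → out

none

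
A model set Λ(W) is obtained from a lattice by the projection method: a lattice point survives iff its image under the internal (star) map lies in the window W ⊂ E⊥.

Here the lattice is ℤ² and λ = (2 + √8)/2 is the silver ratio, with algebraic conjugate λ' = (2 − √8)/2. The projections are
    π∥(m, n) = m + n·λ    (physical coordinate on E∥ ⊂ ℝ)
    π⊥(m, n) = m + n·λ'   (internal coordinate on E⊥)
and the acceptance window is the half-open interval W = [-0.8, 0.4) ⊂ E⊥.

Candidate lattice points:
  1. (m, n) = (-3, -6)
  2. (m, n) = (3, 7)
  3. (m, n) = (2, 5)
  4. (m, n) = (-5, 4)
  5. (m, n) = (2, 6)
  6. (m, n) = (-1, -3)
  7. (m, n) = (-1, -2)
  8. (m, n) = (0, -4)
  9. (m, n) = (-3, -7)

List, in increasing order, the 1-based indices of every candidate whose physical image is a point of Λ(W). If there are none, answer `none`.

1, 2, 3, 5, 6, 7, 9

Numerically λ ≈ 2.4142 and λ' = −1/λ ≈ -0.4142.
[1] lift (-3,-6): star map gives -0.5147; window check -0.8 ≤ -0.5147 < 0.4 is true → IN Λ
[2] lift (3,7): star map gives 0.1005; window check -0.8 ≤ 0.1005 < 0.4 is true → IN Λ
[3] lift (2,5): star map gives -0.0711; window check -0.8 ≤ -0.0711 < 0.4 is true → IN Λ
[4] lift (-5,4): star map gives -6.6569; window check -0.8 ≤ -6.6569 < 0.4 is false → out
[5] lift (2,6): star map gives -0.4853; window check -0.8 ≤ -0.4853 < 0.4 is true → IN Λ
[6] lift (-1,-3): star map gives 0.2426; window check -0.8 ≤ 0.2426 < 0.4 is true → IN Λ
[7] lift (-1,-2): star map gives -0.1716; window check -0.8 ≤ -0.1716 < 0.4 is true → IN Λ
[8] lift (0,-4): star map gives 1.6569; window check -0.8 ≤ 1.6569 < 0.4 is false → out
[9] lift (-3,-7): star map gives -0.1005; window check -0.8 ≤ -0.1005 < 0.4 is true → IN Λ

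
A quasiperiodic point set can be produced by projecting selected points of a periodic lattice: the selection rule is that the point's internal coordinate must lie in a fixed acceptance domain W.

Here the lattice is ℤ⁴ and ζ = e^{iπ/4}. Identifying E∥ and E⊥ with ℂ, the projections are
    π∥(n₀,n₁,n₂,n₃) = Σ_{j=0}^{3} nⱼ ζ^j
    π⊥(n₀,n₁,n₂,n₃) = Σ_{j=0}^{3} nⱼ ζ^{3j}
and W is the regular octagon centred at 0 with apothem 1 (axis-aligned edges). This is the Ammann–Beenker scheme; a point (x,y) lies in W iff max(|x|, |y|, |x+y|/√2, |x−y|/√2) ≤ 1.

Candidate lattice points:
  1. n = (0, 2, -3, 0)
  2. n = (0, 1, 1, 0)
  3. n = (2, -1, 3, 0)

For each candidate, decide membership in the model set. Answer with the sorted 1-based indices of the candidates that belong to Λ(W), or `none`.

Internal map: ζ^{3j} for j=0..3 gives (1,0), (−√2/2,√2/2), (0,−1), (√2/2,√2/2).
#1 (0, 2, -3, 0): internal (-1.4142, 4.4142); octagon support 4.4142 vs apothem 1 → ∉ W
#2 (0, 1, 1, 0): internal (-0.7071, -0.2929); octagon support 0.7071 vs apothem 1 → ∈ W
#3 (2, -1, 3, 0): internal (2.7071, -3.7071); octagon support 4.5355 vs apothem 1 → ∉ W

2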